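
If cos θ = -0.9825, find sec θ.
sec θ = 1/cos θ = -1.018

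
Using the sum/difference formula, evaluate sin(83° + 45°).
sin(83° + 45°) = sin 83° cos 45° + cos 83° sin 45° = 0.788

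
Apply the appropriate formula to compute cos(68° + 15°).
cos(68° + 15°) = cos 68° cos 15° - sin 68° sin 15° = 0.1219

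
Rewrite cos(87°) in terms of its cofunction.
cos(87°) = sin(90° - 87°) = sin(3°)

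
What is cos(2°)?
cos(2°) = 0.9994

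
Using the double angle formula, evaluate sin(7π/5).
sin(7π/5) = 2 sin 7π/10 cos 7π/10 = -0.9511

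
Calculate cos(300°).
cos(300°) = 1/2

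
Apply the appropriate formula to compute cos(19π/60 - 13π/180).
cos(19π/60 - 13π/180) = cos 19π/60 cos 13π/180 + sin 19π/60 sin 13π/180 = 0.7193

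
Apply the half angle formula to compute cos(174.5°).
cos(174.5°) = -√((1 + cos 349°)/2) = -0.9954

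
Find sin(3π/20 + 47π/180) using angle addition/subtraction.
sin(3π/20 + 47π/180) = sin 3π/20 cos 47π/180 + cos 3π/20 sin 47π/180 = 0.9613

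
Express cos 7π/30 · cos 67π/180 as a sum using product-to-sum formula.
cos 7π/30 cos 67π/180 = (1/2)[cos(7π/30-67π/180) + cos(7π/30+67π/180)]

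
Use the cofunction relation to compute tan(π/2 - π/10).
tan(π/2 - π/10) = cot(π/10) = 3.078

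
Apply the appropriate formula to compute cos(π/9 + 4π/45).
cos(π/9 + 4π/45) = cos π/9 cos 4π/45 - sin π/9 sin 4π/45 = 0.809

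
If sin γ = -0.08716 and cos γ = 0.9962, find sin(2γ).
sin(2γ) = 2 sin γ cos γ = -0.1737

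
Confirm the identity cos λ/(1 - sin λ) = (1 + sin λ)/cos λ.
RHS = (1 + sin λ)(1 - sin λ) / (cos λ(1 - sin λ)) = (1 - sin²λ) / (cos λ(1 - sin λ)) = cos²λ / (cos λ(1 - sin λ)) = cos λ/(1 - sin λ) = LHS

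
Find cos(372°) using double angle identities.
cos(372°) = cos²186° - sin²186° = 0.9781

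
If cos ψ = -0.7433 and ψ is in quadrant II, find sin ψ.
sin ψ = 0.669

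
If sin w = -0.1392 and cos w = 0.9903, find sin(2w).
sin(2w) = 2 sin w cos w = -0.2757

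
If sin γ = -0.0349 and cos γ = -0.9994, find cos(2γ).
cos(2γ) = cos²γ - sin²γ = 0.9976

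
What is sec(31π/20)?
sec(31π/20) = 6.392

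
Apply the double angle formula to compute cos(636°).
cos(636°) = cos²318° - sin²318° = 0.1045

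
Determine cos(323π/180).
cos(323π/180) = 0.7986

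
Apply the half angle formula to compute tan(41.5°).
tan(41.5°) = sin 83° / (1 + cos 83°) = 0.8847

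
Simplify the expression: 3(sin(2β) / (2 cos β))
3(sin(2β) / (2 cos β)) = 3(sin β) (using Double angle)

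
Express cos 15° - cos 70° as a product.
cos 15° - cos 70° = -2 sin(42.5°) sin(-27.5°)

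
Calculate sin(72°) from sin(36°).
sin(72°) = 2 sin 36° cos 36° = 0.9511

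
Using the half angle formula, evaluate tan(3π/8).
tan(3π/8) = sin 3π/4 / (1 + cos 3π/4) = √2+1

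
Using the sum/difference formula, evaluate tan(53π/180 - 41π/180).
tan(53π/180 - 41π/180) = (tan 53π/180 - tan 41π/180)/(1 + tan 53π/180 tan 41π/180) = 0.2126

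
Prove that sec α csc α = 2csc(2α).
RHS = 2/sin(2α) = 2/(2 sin α cos α) = 1/(sin α cos α) = (1/cos α)(1/sin α) = sec α csc α = LHS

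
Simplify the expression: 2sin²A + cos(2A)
2sin²A + cos(2A) = 1 (using Double angle)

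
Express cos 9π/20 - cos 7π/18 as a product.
cos 9π/20 - cos 7π/18 = -2 sin(151π/360) sin(11π/360)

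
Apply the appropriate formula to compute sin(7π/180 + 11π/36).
sin(7π/180 + 11π/36) = sin 7π/180 cos 11π/36 + cos 7π/180 sin 11π/36 = 0.8829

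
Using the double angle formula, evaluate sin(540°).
sin(540°) = 2 sin 270° cos 270° = 0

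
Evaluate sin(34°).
sin(34°) = 0.5592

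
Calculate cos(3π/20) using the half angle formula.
cos(3π/20) = √((1 + cos 3π/10)/2) = 0.891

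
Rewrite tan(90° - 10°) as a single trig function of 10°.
tan(90° - 10°) = cot(10°)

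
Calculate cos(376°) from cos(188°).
cos(376°) = cos²188° - sin²188° = 0.9613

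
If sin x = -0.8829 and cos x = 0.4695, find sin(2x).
sin(2x) = 2 sin x cos x = -0.829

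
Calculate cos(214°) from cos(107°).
cos(214°) = cos²107° - sin²107° = -0.829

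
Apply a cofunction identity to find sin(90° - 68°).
sin(90° - 68°) = cos(68°) = 0.3746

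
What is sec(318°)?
sec(318°) = 1.346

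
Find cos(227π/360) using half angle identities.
cos(227π/360) = -√((1 + cos 227π/180)/2) = -0.3987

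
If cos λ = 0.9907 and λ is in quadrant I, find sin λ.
sin λ = 0.1361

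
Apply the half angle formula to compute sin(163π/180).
sin(163π/180) = √((1 - cos 163π/90)/2) = 0.2924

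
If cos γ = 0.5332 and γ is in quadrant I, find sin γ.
sin γ = 0.846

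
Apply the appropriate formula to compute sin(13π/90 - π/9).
sin(13π/90 - π/9) = sin 13π/90 cos π/9 - cos 13π/90 sin π/9 = 0.1045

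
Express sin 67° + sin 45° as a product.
sin 67° + sin 45° = 2 sin(56°) cos(11°)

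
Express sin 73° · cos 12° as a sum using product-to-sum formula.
sin 73° cos 12° = (1/2)[sin(73°+12°) + sin(73°-12°)]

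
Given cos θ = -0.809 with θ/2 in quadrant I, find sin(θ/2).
sin(θ/2) = ±√((1 - cos θ)/2); positive since θ/2 ∈ QI, so sin(θ/2) = 0.9511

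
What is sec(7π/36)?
sec(7π/36) = 1.221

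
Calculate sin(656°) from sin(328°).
sin(656°) = 2 sin 328° cos 328° = -0.8988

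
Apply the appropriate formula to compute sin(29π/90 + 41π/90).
sin(29π/90 + 41π/90) = sin 29π/90 cos 41π/90 + cos 29π/90 sin 41π/90 = 0.6428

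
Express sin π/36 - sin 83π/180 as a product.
sin π/36 - sin 83π/180 = 2 cos(11π/45) sin(-13π/60)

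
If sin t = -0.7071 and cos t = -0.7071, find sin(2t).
sin(2t) = 2 sin t cos t = 1.0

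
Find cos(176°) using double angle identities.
cos(176°) = cos²88° - sin²88° = -0.9976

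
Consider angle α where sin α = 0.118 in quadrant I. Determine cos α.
cos α = √(1 - sin²α) = 0.993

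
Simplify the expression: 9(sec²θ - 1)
9(sec²θ - 1) = 9(tan²θ) (using Pythagorean identity)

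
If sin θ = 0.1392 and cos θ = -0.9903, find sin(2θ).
sin(2θ) = 2 sin θ cos θ = -0.2757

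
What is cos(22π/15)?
cos(22π/15) = -0.1045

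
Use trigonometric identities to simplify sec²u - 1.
sec²u - 1 = tan²u (using Pythagorean identity)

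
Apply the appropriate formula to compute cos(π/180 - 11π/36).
cos(π/180 - 11π/36) = cos π/180 cos 11π/36 + sin π/180 sin 11π/36 = 0.5878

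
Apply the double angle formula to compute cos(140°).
cos(140°) = cos²70° - sin²70° = -0.766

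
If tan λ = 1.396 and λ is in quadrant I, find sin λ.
sin λ = 0.8129 (using tan²λ + 1 = sec²λ)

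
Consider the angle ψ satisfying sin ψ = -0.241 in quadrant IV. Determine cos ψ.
cos ψ = √(1 - sin²ψ) = 0.9705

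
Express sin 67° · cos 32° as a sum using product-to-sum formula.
sin 67° cos 32° = (1/2)[sin(67°+32°) + sin(67°-32°)]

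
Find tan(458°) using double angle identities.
tan(458°) = 2 tan 229° / (1 - tan²229°) = -7.115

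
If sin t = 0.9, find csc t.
csc t = 1/sin t = 1.111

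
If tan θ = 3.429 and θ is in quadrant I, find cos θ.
cos θ = 0.28 (using tan²θ + 1 = sec²θ)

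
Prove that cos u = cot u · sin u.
RHS = (cos u/sin u) · sin u = cos u = LHS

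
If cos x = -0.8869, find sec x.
sec x = 1/cos x = -1.128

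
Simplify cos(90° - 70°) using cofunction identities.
cos(90° - 70°) = sin(70°)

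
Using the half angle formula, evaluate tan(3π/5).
tan(3π/5) = sin 6π/5 / (1 + cos 6π/5) = -3.078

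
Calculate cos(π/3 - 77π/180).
cos(π/3 - 77π/180) = cos π/3 cos 77π/180 + sin π/3 sin 77π/180 = 0.9563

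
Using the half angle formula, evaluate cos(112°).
cos(112°) = -√((1 + cos 224°)/2) = -0.3746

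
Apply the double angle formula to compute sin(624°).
sin(624°) = 2 sin 312° cos 312° = -0.9945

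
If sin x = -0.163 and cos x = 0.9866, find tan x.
tan x = sin x / cos x = -0.1652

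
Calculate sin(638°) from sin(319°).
sin(638°) = 2 sin 319° cos 319° = -0.9903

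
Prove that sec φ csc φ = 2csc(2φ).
RHS = 2/sin(2φ) = 2/(2 sin φ cos φ) = 1/(sin φ cos φ) = (1/cos φ)(1/sin φ) = sec φ csc φ = LHS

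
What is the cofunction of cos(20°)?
cos(20°) = sin(90° - 20°) = sin(70°)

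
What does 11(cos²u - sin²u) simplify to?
11(cos²u - sin²u) = 11(cos(2u)) (using Double angle)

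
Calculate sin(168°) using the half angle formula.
sin(168°) = √((1 - cos 336°)/2) = 0.2079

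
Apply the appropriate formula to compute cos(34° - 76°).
cos(34° - 76°) = cos 34° cos 76° + sin 34° sin 76° = 0.7431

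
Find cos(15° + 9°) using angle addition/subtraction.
cos(15° + 9°) = cos 15° cos 9° - sin 15° sin 9° = 0.9135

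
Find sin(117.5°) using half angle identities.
sin(117.5°) = √((1 - cos 235°)/2) = 0.887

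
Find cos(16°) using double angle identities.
cos(16°) = cos²8° - sin²8° = 0.9613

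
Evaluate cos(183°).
cos(183°) = -0.9986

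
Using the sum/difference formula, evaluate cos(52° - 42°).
cos(52° - 42°) = cos 52° cos 42° + sin 52° sin 42° = 0.9848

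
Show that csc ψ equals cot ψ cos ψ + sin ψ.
RHS = cos²ψ/sin ψ + sin ψ = (cos²ψ + sin²ψ)/sin ψ = 1/sin ψ = csc ψ = LHS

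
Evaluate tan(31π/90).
tan(31π/90) = 1.881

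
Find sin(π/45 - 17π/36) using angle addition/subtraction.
sin(π/45 - 17π/36) = sin π/45 cos 17π/36 - cos π/45 sin 17π/36 = -0.9877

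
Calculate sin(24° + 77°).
sin(24° + 77°) = sin 24° cos 77° + cos 24° sin 77° = 0.9816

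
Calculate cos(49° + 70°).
cos(49° + 70°) = cos 49° cos 70° - sin 49° sin 70° = -0.4848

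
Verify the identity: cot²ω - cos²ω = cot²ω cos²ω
LHS = cos²ω/sin²ω - cos²ω = cos²ω(1/sin²ω - 1) = cos²ω · (1 - sin²ω)/sin²ω = cos²ω · cos²ω/sin²ω = cos²ω · cot²ω = RHS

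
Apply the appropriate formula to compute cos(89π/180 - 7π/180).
cos(89π/180 - 7π/180) = cos 89π/180 cos 7π/180 + sin 89π/180 sin 7π/180 = 0.1392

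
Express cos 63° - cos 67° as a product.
cos 63° - cos 67° = -2 sin(65°) sin(-2°)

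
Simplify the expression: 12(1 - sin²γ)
12(1 - sin²γ) = 12(cos²γ) (using Pythagorean identity)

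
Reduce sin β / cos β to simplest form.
sin β / cos β = tan β (using Quotient identity)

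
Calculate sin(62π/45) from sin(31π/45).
sin(62π/45) = 2 sin 31π/45 cos 31π/45 = -0.9272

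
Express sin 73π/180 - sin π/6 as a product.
sin 73π/180 - sin π/6 = 2 cos(103π/360) sin(43π/360)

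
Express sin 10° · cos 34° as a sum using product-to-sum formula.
sin 10° cos 34° = (1/2)[sin(10°+34°) + sin(10°-34°)]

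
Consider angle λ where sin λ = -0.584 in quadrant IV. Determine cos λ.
cos λ = √(1 - sin²λ) = 0.8118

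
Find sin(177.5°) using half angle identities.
sin(177.5°) = √((1 - cos 355°)/2) = 0.04362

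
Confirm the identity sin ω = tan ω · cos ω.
RHS = (sin ω/cos ω) · cos ω = sin ω = LHS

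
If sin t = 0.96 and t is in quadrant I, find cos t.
cos t = 0.28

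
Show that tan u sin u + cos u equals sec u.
LHS = sin²u/cos u + cos u = (sin²u + cos²u)/cos u = 1/cos u = sec u = RHS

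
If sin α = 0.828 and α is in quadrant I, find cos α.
cos α = 0.5607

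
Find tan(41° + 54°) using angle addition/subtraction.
tan(41° + 54°) = (tan 41° + tan 54°)/(1 - tan 41° tan 54°) = -11.43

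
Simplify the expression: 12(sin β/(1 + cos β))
12(sin β/(1 + cos β)) = 12(tan(β/2)) (using Half angle)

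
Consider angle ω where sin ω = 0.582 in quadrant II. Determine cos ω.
cos ω = ±√(1 - sin²ω) = -0.8132 (negative in QII)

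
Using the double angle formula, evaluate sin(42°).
sin(42°) = 2 sin 21° cos 21° = 0.6691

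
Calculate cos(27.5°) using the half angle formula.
cos(27.5°) = √((1 + cos 55°)/2) = 0.887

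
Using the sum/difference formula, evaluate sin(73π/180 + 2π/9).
sin(73π/180 + 2π/9) = sin 73π/180 cos 2π/9 + cos 73π/180 sin 2π/9 = 0.9205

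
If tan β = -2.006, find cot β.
cot β = 1/tan β = -0.4985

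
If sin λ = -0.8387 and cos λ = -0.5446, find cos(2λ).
cos(2λ) = cos²λ - sin²λ = -0.4068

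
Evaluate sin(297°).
sin(297°) = -0.891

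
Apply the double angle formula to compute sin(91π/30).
sin(91π/30) = 2 sin 91π/60 cos 91π/60 = -0.1045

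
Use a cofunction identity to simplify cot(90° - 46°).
cot(90° - 46°) = tan(46°)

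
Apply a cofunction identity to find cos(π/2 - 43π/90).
cos(π/2 - 43π/90) = sin(43π/90) = 0.9976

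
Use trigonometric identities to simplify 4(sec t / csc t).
4(sec t / csc t) = 4(tan t) (using Reciprocal identities)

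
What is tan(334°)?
tan(334°) = -0.4877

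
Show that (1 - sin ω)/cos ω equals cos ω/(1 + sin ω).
LHS = (1 - sin ω)(1 + sin ω) / (cos ω(1 + sin ω)) = (1 - sin²ω) / (cos ω(1 + sin ω)) = cos²ω / (cos ω(1 + sin ω)) = cos ω/(1 + sin ω) = RHS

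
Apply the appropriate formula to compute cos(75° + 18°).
cos(75° + 18°) = cos 75° cos 18° - sin 75° sin 18° = -0.05234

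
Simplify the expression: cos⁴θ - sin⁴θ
cos⁴θ - sin⁴θ = cos(2θ) (using Factoring + double angle)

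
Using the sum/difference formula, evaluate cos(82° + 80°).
cos(82° + 80°) = cos 82° cos 80° - sin 82° sin 80° = -0.9511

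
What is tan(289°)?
tan(289°) = -2.904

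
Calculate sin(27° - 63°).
sin(27° - 63°) = sin 27° cos 63° - cos 27° sin 63° = -0.5878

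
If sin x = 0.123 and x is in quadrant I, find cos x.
cos x = 0.9924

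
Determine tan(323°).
tan(323°) = -0.7536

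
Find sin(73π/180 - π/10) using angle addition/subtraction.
sin(73π/180 - π/10) = sin 73π/180 cos π/10 - cos 73π/180 sin π/10 = 0.8192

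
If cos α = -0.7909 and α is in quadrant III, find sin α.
sin α = -0.6119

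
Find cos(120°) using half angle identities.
cos(120°) = -√((1 + cos 240°)/2) = -1/2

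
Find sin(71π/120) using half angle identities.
sin(71π/120) = √((1 - cos 71π/60)/2) = 0.9588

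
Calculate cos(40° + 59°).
cos(40° + 59°) = cos 40° cos 59° - sin 40° sin 59° = -0.1564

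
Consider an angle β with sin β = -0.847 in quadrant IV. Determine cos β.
cos β = √(1 - sin²β) = 0.5316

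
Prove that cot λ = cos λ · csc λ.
RHS = cos λ · (1/sin λ) = cos λ/sin λ = cot λ = LHS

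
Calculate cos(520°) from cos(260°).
cos(520°) = 1 - 2sin²260° = -0.9397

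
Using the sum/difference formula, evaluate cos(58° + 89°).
cos(58° + 89°) = cos 58° cos 89° - sin 58° sin 89° = -0.8387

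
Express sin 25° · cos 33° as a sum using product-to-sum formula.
sin 25° cos 33° = (1/2)[sin(25°+33°) + sin(25°-33°)]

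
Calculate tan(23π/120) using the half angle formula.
tan(23π/120) = sin 23π/60 / (1 + cos 23π/60) = 0.6873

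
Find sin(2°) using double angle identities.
sin(2°) = 2 sin 1° cos 1° = 0.0349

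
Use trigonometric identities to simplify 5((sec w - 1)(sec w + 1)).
5((sec w - 1)(sec w + 1)) = 5(tan²w) (using Diff. of squares)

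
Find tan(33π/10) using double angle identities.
tan(33π/10) = 2 tan 33π/20 / (1 - tan²33π/20) = 1.376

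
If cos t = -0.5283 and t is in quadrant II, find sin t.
sin t = 0.8491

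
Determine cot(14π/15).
cot(14π/15) = -4.705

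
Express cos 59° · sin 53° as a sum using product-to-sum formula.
cos 59° sin 53° = (1/2)[sin(59°+53°) - sin(59°-53°)]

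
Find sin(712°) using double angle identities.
sin(712°) = 2 sin 356° cos 356° = -0.1392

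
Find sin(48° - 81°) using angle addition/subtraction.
sin(48° - 81°) = sin 48° cos 81° - cos 48° sin 81° = -0.5446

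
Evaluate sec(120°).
sec(120°) = -2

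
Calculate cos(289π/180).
cos(289π/180) = 0.3256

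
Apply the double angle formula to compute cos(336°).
cos(336°) = 2cos²168° - 1 = 0.9135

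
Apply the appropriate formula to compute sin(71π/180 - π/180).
sin(71π/180 - π/180) = sin 71π/180 cos π/180 - cos 71π/180 sin π/180 = 0.9397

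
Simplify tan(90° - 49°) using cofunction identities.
tan(90° - 49°) = cot(49°)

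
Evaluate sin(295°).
sin(295°) = -0.9063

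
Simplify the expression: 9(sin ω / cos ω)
9(sin ω / cos ω) = 9(tan ω) (using Quotient identity)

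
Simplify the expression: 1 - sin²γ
1 - sin²γ = cos²γ (using Pythagorean identity)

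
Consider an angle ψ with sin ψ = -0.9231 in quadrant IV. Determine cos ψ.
cos ψ = √(1 - sin²ψ) = 0.3846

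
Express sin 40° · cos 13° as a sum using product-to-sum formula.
sin 40° cos 13° = (1/2)[sin(40°+13°) + sin(40°-13°)]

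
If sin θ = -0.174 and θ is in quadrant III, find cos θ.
cos θ = -0.9847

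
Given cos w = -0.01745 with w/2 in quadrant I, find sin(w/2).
sin(w/2) = ±√((1 - cos w)/2); positive since w/2 ∈ QI, so sin(w/2) = 0.7132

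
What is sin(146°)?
sin(146°) = 0.5592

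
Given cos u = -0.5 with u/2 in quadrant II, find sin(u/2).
sin(u/2) = ±√((1 - cos u)/2); positive since u/2 ∈ QII, so sin(u/2) = √3/2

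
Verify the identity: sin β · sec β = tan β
LHS = sin β · (1/cos β) = sin β/cos β = tan β = RHS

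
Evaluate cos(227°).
cos(227°) = -0.682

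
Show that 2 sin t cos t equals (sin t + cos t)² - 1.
RHS = sin²t + 2 sin t cos t + cos²t - 1 = (sin²t + cos²t) + 2 sin t cos t - 1 = 1 + 2 sin t cos t - 1 = 2 sin t cos t = LHS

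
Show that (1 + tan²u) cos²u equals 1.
LHS = sec²u · cos²u = (1/cos²u) · cos²u = 1 = RHS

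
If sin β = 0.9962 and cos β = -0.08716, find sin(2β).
sin(2β) = 2 sin β cos β = -0.1737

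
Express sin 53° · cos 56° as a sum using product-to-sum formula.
sin 53° cos 56° = (1/2)[sin(53°+56°) + sin(53°-56°)]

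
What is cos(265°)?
cos(265°) = -0.08716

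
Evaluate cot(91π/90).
cot(91π/90) = 28.64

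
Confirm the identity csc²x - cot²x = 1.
LHS = 1/sin²x - cos²x/sin²x = (1 - cos²x)/sin²x = sin²x/sin²x = 1 = RHS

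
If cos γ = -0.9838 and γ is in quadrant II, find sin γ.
sin γ = 0.1793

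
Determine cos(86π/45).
cos(86π/45) = 0.9613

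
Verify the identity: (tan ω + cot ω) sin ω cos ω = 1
LHS = (sin ω/cos ω + cos ω/sin ω) sin ω cos ω = ((sin²ω + cos²ω)/(sin ω cos ω)) · sin ω cos ω = sin²ω + cos²ω = 1 = RHS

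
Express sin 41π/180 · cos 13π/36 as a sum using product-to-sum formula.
sin 41π/180 cos 13π/36 = (1/2)[sin(41π/180+13π/36) + sin(41π/180-13π/36)]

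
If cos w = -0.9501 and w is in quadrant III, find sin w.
sin w = -0.3119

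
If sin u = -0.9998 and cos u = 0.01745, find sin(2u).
sin(2u) = 2 sin u cos u = -0.03489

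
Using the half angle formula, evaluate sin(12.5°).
sin(12.5°) = √((1 - cos 25°)/2) = 0.2164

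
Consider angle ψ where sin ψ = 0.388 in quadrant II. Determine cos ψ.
cos ψ = ±√(1 - sin²ψ) = -0.9217 (negative in QII)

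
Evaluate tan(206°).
tan(206°) = 0.4877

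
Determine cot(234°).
cot(234°) = 0.7265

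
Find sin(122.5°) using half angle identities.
sin(122.5°) = √((1 - cos 245°)/2) = 0.8434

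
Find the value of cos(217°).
cos(217°) = -0.7986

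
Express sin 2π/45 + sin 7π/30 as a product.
sin 2π/45 + sin 7π/30 = 2 sin(5π/36) cos(-17π/180)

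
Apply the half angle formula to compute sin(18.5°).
sin(18.5°) = √((1 - cos 37°)/2) = 0.3173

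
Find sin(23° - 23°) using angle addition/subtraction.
sin(23° - 23°) = sin 23° cos 23° - cos 23° sin 23° = 0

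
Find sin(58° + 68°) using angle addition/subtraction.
sin(58° + 68°) = sin 58° cos 68° + cos 58° sin 68° = 0.809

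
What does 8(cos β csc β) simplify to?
8(cos β csc β) = 8(cot β) (using Reciprocal + quotient)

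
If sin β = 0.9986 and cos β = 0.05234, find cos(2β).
cos(2β) = cos²β - sin²β = -0.9945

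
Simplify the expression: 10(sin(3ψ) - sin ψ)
10(sin(3ψ) - sin ψ) = 10(2 cos(2ψ) sin ψ) (using Sum-to-product)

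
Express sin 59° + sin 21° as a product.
sin 59° + sin 21° = 2 sin(40°) cos(19°)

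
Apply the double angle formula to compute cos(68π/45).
cos(68π/45) = cos²34π/45 - sin²34π/45 = 0.0349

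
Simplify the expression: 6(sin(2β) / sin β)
6(sin(2β) / sin β) = 6(2 cos β) (using Double angle)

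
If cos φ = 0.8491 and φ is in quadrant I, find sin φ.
sin φ = 0.5282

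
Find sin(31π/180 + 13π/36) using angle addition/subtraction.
sin(31π/180 + 13π/36) = sin 31π/180 cos 13π/36 + cos 31π/180 sin 13π/36 = 0.9945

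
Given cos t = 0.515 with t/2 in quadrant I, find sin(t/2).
sin(t/2) = ±√((1 - cos t)/2); positive since t/2 ∈ QI, so sin(t/2) = 0.4924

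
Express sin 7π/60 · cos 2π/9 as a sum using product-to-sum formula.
sin 7π/60 cos 2π/9 = (1/2)[sin(7π/60+2π/9) + sin(7π/60-2π/9)]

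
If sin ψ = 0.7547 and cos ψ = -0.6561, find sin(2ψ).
sin(2ψ) = 2 sin ψ cos ψ = -0.9903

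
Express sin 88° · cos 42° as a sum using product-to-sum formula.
sin 88° cos 42° = (1/2)[sin(88°+42°) + sin(88°-42°)]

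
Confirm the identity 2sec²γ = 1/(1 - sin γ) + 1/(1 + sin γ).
RHS = [(1 + sin γ) + (1 - sin γ)] / [(1 - sin γ)(1 + sin γ)] = 2/(1 - sin²γ) = 2/cos²γ = 2sec²γ = LHS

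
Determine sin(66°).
sin(66°) = 0.9135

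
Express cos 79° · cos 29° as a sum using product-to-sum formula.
cos 79° cos 29° = (1/2)[cos(79°-29°) + cos(79°+29°)]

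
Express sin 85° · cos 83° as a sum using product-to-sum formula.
sin 85° cos 83° = (1/2)[sin(85°+83°) + sin(85°-83°)]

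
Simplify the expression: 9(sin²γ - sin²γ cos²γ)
9(sin²γ - sin²γ cos²γ) = 9(sin⁴γ) (using Factoring)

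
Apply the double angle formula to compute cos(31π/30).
cos(31π/30) = cos²31π/60 - sin²31π/60 = -0.9945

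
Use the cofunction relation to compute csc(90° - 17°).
csc(90° - 17°) = sec(17°) = 1.046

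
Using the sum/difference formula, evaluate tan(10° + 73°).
tan(10° + 73°) = (tan 10° + tan 73°)/(1 - tan 10° tan 73°) = 8.144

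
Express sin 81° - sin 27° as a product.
sin 81° - sin 27° = 2 cos(54°) sin(27°)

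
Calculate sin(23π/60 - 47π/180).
sin(23π/60 - 47π/180) = sin 23π/60 cos 47π/180 - cos 23π/60 sin 47π/180 = 0.3746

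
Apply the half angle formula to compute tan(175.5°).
tan(175.5°) = sin 351° / (1 + cos 351°) = -0.0787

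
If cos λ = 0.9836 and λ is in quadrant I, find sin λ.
sin λ = 0.1804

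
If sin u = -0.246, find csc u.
csc u = 1/sin u = -4.065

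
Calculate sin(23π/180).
sin(23π/180) = 0.3907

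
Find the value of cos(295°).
cos(295°) = 0.4226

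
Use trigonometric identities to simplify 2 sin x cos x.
2 sin x cos x = sin(2x) (using Double angle)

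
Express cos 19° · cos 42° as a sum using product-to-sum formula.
cos 19° cos 42° = (1/2)[cos(19°-42°) + cos(19°+42°)]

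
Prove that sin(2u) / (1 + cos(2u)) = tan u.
LHS = 2 sin u cos u / (2cos²u) = sin u/cos u = tan u = RHS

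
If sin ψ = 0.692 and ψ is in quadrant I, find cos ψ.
cos ψ = 0.7219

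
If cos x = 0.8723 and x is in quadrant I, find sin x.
sin x = 0.489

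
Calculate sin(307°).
sin(307°) = -0.7986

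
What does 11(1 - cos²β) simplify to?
11(1 - cos²β) = 11(sin²β) (using Pythagorean identity)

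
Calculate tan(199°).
tan(199°) = 0.3443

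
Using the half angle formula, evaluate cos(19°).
cos(19°) = √((1 + cos 38°)/2) = 0.9455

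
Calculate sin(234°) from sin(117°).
sin(234°) = 2 sin 117° cos 117° = -0.809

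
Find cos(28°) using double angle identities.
cos(28°) = cos²14° - sin²14° = 0.8829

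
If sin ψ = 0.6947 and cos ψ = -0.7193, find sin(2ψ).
sin(2ψ) = 2 sin ψ cos ψ = -0.9994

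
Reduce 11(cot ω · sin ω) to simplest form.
11(cot ω · sin ω) = 11(cos ω) (using Quotient identity)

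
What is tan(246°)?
tan(246°) = 2.246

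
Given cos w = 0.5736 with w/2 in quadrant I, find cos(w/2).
cos(w/2) = ±√((1 + cos w)/2); positive since w/2 ∈ QI, so cos(w/2) = 0.887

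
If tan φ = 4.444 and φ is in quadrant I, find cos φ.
cos φ = 0.2195 (using tan²φ + 1 = sec²φ)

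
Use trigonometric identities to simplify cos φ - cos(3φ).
cos φ - cos(3φ) = 2 sin(2φ) sin φ (using Sum-to-product)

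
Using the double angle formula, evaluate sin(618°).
sin(618°) = 2 sin 309° cos 309° = -0.9781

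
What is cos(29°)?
cos(29°) = 0.8746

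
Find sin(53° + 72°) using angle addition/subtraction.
sin(53° + 72°) = sin 53° cos 72° + cos 53° sin 72° = 0.8192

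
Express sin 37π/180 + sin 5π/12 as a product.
sin 37π/180 + sin 5π/12 = 2 sin(14π/45) cos(-19π/180)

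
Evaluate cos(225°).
cos(225°) = -√2/2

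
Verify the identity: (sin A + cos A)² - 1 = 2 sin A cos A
LHS = sin²A + 2 sin A cos A + cos²A - 1 = (sin²A + cos²A) + 2 sin A cos A - 1 = 1 + 2 sin A cos A - 1 = 2 sin A cos A = RHS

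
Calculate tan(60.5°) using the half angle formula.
tan(60.5°) = sin 121° / (1 + cos 121°) = 1.767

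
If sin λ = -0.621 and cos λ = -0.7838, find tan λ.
tan λ = sin λ / cos λ = 0.7923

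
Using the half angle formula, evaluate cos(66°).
cos(66°) = √((1 + cos 132°)/2) = 0.4067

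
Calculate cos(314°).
cos(314°) = 0.6947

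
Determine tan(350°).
tan(350°) = -0.1763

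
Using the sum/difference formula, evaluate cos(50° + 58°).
cos(50° + 58°) = cos 50° cos 58° - sin 50° sin 58° = -0.309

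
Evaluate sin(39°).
sin(39°) = 0.6293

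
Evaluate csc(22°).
csc(22°) = 2.669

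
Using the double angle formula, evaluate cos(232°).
cos(232°) = cos²116° - sin²116° = -0.6157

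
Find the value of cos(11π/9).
cos(11π/9) = -0.766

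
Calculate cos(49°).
cos(49°) = 0.6561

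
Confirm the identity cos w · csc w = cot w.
LHS = cos w · (1/sin w) = cos w/sin w = cot w = RHS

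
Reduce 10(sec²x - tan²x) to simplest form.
10(sec²x - tan²x) = 10 (using Pythagorean identity)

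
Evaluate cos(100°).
cos(100°) = -0.1736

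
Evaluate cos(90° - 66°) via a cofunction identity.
cos(90° - 66°) = sin(66°) = 0.9135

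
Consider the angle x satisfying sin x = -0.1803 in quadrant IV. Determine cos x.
cos x = √(1 - sin²x) = 0.9836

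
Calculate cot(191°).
cot(191°) = 5.145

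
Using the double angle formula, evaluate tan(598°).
tan(598°) = 2 tan 299° / (1 - tan²299°) = 1.6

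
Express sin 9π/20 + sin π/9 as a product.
sin 9π/20 + sin π/9 = 2 sin(101π/360) cos(61π/360)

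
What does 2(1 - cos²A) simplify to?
2(1 - cos²A) = 2(sin²A) (using Pythagorean identity)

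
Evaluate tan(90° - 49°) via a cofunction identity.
tan(90° - 49°) = cot(49°) = 0.8693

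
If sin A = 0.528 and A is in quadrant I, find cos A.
cos A = 0.8492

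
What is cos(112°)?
cos(112°) = -0.3746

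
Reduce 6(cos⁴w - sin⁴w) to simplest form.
6(cos⁴w - sin⁴w) = 6(cos(2w)) (using Factoring + double angle)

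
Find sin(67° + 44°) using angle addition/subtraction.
sin(67° + 44°) = sin 67° cos 44° + cos 67° sin 44° = 0.9336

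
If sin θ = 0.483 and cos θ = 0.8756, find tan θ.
tan θ = sin θ / cos θ = 0.5516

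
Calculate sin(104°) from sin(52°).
sin(104°) = 2 sin 52° cos 52° = 0.9703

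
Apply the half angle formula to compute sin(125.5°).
sin(125.5°) = √((1 - cos 251°)/2) = 0.8141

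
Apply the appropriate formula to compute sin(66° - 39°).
sin(66° - 39°) = sin 66° cos 39° - cos 66° sin 39° = 0.454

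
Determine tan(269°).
tan(269°) = 57.29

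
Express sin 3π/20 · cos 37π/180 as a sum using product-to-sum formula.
sin 3π/20 cos 37π/180 = (1/2)[sin(3π/20+37π/180) + sin(3π/20-37π/180)]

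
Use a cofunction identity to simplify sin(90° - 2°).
sin(90° - 2°) = cos(2°)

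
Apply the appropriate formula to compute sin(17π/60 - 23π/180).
sin(17π/60 - 23π/180) = sin 17π/60 cos 23π/180 - cos 17π/60 sin 23π/180 = 0.4695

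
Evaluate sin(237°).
sin(237°) = -0.8387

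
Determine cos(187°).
cos(187°) = -0.9925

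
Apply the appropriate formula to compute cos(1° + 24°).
cos(1° + 24°) = cos 1° cos 24° - sin 1° sin 24° = 0.9063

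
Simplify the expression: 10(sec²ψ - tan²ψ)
10(sec²ψ - tan²ψ) = 10 (using Pythagorean identity)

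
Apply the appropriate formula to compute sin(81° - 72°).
sin(81° - 72°) = sin 81° cos 72° - cos 81° sin 72° = 0.1564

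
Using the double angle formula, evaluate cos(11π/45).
cos(11π/45) = cos²11π/90 - sin²11π/90 = 0.7193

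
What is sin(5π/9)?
sin(5π/9) = 0.9848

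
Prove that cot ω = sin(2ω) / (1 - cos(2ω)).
RHS = 2 sin ω cos ω / (2sin²ω) = cos ω/sin ω = cot ω = LHS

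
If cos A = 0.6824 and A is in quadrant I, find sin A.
sin A = 0.731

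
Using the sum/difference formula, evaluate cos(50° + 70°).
cos(50° + 70°) = cos 50° cos 70° - sin 50° sin 70° = -1/2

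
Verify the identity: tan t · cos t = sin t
LHS = (sin t/cos t) · cos t = sin t = RHS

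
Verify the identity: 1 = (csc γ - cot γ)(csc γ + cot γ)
RHS = csc²γ - cot²γ = (1 + cot²γ) - cot²γ = 1 = LHS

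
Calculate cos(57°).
cos(57°) = 0.5446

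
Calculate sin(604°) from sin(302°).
sin(604°) = 2 sin 302° cos 302° = -0.8988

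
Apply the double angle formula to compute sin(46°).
sin(46°) = 2 sin 23° cos 23° = 0.7193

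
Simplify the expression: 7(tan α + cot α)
7(tan α + cot α) = 7(sec α csc α) (using Quotient identities)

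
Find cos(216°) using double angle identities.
cos(216°) = cos²108° - sin²108° = -0.809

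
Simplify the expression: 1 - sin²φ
1 - sin²φ = cos²φ (using Pythagorean identity)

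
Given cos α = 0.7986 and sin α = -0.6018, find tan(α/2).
tan(α/2) = sin α / (1 + cos α) = -0.3346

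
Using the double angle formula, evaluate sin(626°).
sin(626°) = 2 sin 313° cos 313° = -0.9976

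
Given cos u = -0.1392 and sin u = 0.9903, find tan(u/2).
tan(u/2) = sin u / (1 + cos u) = 1.15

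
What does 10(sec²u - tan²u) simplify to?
10(sec²u - tan²u) = 10 (using Pythagorean identity)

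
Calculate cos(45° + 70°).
cos(45° + 70°) = cos 45° cos 70° - sin 45° sin 70° = -0.4226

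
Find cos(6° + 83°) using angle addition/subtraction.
cos(6° + 83°) = cos 6° cos 83° - sin 6° sin 83° = 0.01745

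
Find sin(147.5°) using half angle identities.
sin(147.5°) = √((1 - cos 295°)/2) = 0.5373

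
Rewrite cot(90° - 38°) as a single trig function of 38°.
cot(90° - 38°) = tan(38°)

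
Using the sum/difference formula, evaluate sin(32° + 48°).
sin(32° + 48°) = sin 32° cos 48° + cos 32° sin 48° = 0.9848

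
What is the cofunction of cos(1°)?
cos(1°) = sin(90° - 1°) = sin(89°)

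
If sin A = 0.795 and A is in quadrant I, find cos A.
cos A = 0.6066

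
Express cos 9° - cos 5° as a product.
cos 9° - cos 5° = -2 sin(7°) sin(2°)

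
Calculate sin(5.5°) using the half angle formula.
sin(5.5°) = √((1 - cos 11°)/2) = 0.09585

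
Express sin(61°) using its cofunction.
sin(61°) = cos(90° - 61°) = cos(29°)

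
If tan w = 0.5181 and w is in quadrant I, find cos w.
cos w = 0.8879 (using tan²w + 1 = sec²w)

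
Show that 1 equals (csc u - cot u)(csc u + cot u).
RHS = csc²u - cot²u = (1 + cot²u) - cot²u = 1 = LHS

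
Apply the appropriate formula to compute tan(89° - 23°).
tan(89° - 23°) = (tan 89° - tan 23°)/(1 + tan 89° tan 23°) = 2.246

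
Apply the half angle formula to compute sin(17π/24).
sin(17π/24) = √((1 - cos 17π/12)/2) = 0.7934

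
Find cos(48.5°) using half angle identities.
cos(48.5°) = √((1 + cos 97°)/2) = 0.6626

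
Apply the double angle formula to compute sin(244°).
sin(244°) = 2 sin 122° cos 122° = -0.8988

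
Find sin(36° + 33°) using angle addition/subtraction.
sin(36° + 33°) = sin 36° cos 33° + cos 36° sin 33° = 0.9336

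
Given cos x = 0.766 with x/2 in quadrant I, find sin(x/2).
sin(x/2) = ±√((1 - cos x)/2); positive since x/2 ∈ QI, so sin(x/2) = 0.3421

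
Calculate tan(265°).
tan(265°) = 11.43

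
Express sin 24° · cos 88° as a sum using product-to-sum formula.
sin 24° cos 88° = (1/2)[sin(24°+88°) + sin(24°-88°)]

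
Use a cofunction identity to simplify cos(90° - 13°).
cos(90° - 13°) = sin(13°)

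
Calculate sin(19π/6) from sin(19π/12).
sin(19π/6) = 2 sin 19π/12 cos 19π/12 = -1/2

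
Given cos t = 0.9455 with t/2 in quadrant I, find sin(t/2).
sin(t/2) = ±√((1 - cos t)/2); positive since t/2 ∈ QI, so sin(t/2) = 0.1651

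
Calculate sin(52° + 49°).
sin(52° + 49°) = sin 52° cos 49° + cos 52° sin 49° = 0.9816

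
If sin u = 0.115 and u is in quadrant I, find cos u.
cos u = 0.9934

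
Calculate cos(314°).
cos(314°) = 0.6947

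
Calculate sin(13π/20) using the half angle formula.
sin(13π/20) = √((1 - cos 13π/10)/2) = 0.891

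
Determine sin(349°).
sin(349°) = -0.1908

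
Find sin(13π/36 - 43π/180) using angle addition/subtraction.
sin(13π/36 - 43π/180) = sin 13π/36 cos 43π/180 - cos 13π/36 sin 43π/180 = 0.3746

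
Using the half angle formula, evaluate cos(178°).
cos(178°) = -√((1 + cos 356°)/2) = -0.9994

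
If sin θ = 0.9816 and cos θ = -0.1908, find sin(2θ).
sin(2θ) = 2 sin θ cos θ = -0.3746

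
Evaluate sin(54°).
sin(54°) = 0.809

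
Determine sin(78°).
sin(78°) = 0.9781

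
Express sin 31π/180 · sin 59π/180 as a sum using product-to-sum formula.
sin 31π/180 sin 59π/180 = (1/2)[cos(31π/180-59π/180) - cos(31π/180+59π/180)]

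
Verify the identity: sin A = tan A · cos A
RHS = (sin A/cos A) · cos A = sin A = LHS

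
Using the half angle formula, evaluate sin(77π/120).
sin(77π/120) = √((1 - cos 77π/60)/2) = 0.9026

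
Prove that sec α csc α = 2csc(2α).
RHS = 2/sin(2α) = 2/(2 sin α cos α) = 1/(sin α cos α) = (1/cos α)(1/sin α) = sec α csc α = LHS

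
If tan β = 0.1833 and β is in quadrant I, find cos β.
cos β = 0.9836 (using tan²β + 1 = sec²β)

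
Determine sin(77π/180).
sin(77π/180) = 0.9744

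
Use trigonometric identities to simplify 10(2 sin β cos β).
10(2 sin β cos β) = 10(sin(2β)) (using Double angle)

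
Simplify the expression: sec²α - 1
sec²α - 1 = tan²α (using Pythagorean identity)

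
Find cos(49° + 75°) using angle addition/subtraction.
cos(49° + 75°) = cos 49° cos 75° - sin 49° sin 75° = -0.5592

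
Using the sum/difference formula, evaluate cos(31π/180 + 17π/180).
cos(31π/180 + 17π/180) = cos 31π/180 cos 17π/180 - sin 31π/180 sin 17π/180 = 0.6691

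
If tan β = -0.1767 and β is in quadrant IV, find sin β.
sin β = -0.174 (using tan²β + 1 = sec²β)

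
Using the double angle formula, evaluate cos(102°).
cos(102°) = 2cos²51° - 1 = -0.2079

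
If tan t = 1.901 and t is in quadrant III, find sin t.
sin t = -0.885 (using tan²t + 1 = sec²t)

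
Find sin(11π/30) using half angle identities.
sin(11π/30) = √((1 - cos 11π/15)/2) = 0.9135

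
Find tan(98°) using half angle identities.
tan(98°) = sin 196° / (1 + cos 196°) = -7.115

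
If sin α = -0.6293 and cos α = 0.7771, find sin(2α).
sin(2α) = 2 sin α cos α = -0.9781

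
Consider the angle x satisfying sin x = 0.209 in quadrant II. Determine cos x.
cos x = ±√(1 - sin²x) = -0.9779 (negative in QII)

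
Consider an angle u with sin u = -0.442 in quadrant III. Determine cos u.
cos u = ±√(1 - sin²u) = -0.897 (negative in QIII)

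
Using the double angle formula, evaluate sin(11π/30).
sin(11π/30) = 2 sin 11π/60 cos 11π/60 = 0.9135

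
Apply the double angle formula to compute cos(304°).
cos(304°) = cos²152° - sin²152° = 0.5592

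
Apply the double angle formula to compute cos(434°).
cos(434°) = cos²217° - sin²217° = 0.2756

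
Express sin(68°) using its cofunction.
sin(68°) = cos(90° - 68°) = cos(22°)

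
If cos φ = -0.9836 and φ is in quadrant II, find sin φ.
sin φ = 0.1804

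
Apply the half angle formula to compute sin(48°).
sin(48°) = √((1 - cos 96°)/2) = 0.7431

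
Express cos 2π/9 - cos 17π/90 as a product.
cos 2π/9 - cos 17π/90 = -2 sin(37π/180) sin(π/60)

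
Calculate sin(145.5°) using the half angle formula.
sin(145.5°) = √((1 - cos 291°)/2) = 0.5664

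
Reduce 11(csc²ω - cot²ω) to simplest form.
11(csc²ω - cot²ω) = 11 (using Pythagorean identity)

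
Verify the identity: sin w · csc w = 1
LHS = sin w · (1/sin w) = 1 = RHS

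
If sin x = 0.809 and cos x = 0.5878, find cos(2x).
cos(2x) = cos²x - sin²x = -0.309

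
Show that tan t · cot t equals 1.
LHS = (sin t/cos t) · (cos t/sin t) = 1 = RHS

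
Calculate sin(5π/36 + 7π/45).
sin(5π/36 + 7π/45) = sin 5π/36 cos 7π/45 + cos 5π/36 sin 7π/45 = 0.7986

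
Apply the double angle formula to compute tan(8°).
tan(8°) = 2 tan 4° / (1 - tan²4°) = 0.1405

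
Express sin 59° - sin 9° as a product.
sin 59° - sin 9° = 2 cos(34°) sin(25°)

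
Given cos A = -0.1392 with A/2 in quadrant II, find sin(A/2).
sin(A/2) = ±√((1 - cos A)/2); positive since A/2 ∈ QII, so sin(A/2) = 0.7547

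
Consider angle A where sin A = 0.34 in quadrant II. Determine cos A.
cos A = ±√(1 - sin²A) = -0.9404 (negative in QII)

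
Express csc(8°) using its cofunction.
csc(8°) = sec(90° - 8°) = sec(82°)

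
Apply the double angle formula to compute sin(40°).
sin(40°) = 2 sin 20° cos 20° = 0.6428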